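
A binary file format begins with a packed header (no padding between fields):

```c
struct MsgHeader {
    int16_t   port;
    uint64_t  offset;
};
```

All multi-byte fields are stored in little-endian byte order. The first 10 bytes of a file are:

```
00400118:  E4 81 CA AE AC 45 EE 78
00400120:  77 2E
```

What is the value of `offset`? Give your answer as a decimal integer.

3348277812739747530

`offset` follows `port` (2 bytes), so it starts at byte offset 2 and occupies 8 bytes.
Bytes at offsets 2..9: CA AE AC 45 EE 78 77 2E.
Little-endian: lowest address holds the least-significant byte.
Reassemble most-significant byte first: 2E 77 78 EE 45 AC AE CA → 0x2E7778EE45ACAECA.
0x2E7778EE45ACAECA = 3348277812739747530.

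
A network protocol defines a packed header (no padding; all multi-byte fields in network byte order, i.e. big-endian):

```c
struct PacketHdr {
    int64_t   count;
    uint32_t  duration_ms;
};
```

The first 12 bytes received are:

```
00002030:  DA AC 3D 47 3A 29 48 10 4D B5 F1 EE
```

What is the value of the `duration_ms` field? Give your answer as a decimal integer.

1303769582

`duration_ms` follows `count` (8 bytes), so it starts at byte offset 8 and occupies 4 bytes.
Bytes at offsets 8..11: 4D B5 F1 EE.
In big-endian order the high byte comes first in memory.
The bytes are already most-significant first: 0x4DB5F1EE.
0x4DB5F1EE = 1303769582.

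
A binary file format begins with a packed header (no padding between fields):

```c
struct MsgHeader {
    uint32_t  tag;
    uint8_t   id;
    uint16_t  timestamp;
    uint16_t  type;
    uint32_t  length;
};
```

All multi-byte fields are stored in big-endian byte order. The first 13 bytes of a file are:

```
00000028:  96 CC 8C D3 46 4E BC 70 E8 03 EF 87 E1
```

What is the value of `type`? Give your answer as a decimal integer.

`type` follows `tag` (4 B), `id` (1 B), `timestamp` (2 B), so it starts at offset 4 + 1 + 2 = 7 and occupies 2 bytes.
Bytes at offsets 7..8: 70 E8.
Big-endian stores the most-significant byte at the lowest address.
The bytes are already most-significant first: 0x70E8.
0x70E8 = 28904.

28904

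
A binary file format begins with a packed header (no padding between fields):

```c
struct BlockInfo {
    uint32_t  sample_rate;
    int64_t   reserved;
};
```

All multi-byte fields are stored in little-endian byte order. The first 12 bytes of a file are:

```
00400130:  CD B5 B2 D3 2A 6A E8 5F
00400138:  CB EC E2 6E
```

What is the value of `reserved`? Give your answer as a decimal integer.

7990209047140264490

`reserved` follows `sample_rate` (4 bytes), so it starts at byte offset 4 and occupies 8 bytes.
Bytes at offsets 4..11: 2A 6A E8 5F CB EC E2 6E.
Little-endian: lowest address holds the least-significant byte.
Reassemble most-significant byte first: 6E E2 EC CB 5F E8 6A 2A → 0x6EE2ECCB5FE86A2A.
0x6EE2ECCB5FE86A2A = 7990209047140264490.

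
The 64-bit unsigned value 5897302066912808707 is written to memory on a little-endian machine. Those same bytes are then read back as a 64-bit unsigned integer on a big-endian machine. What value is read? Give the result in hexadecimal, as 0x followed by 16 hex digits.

0x03CF830FFC6CD751

5897302066912808707 in 64-bit hexadecimal is 0x51D76CFC0F83CF03.
Stored little-endian, the bytes at ascending addresses are 03 CF 83 0F FC 6C D7 51.
Read back as big-endian, the last byte is least significant, giving 0x03CF830FFC6CD751.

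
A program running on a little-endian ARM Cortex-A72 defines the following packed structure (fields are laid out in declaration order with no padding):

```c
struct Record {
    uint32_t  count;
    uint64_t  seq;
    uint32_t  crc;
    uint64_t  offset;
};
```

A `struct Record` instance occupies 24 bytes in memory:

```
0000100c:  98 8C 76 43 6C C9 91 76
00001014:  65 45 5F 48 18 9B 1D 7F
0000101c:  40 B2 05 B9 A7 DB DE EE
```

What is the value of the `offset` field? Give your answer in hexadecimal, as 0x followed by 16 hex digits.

`offset` follows `count` (4 B), `seq` (8 B), `crc` (4 B), so it starts at offset 4 + 8 + 4 = 16 and occupies 8 bytes.
Bytes at offsets 16..23: 40 B2 05 B9 A7 DB DE EE.
In little-endian order the low byte comes first in memory.
Reassemble most-significant byte first: EE DE DB A7 B9 05 B2 40 → 0xEEDEDBA7B905B240.

0xEEDEDBA7B905B240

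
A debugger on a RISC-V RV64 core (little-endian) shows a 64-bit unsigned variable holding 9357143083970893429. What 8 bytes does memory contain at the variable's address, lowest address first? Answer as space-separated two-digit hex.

9357143083970893429 in hexadecimal, padded to 64 bits, is 0x81DB400F00969675.
Split into bytes (most-significant first): 81 DB 40 0F 00 96 96 75.
In little-endian order the low byte comes first in memory.
So at ascending addresses the bytes are 75 96 96 00 0F 40 DB 81.

75 96 96 00 0F 40 DB 81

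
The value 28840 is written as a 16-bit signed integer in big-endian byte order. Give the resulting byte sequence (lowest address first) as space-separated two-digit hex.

28840 in hexadecimal, padded to 16 bits, is 0x70A8.
Split into bytes (most-significant first): 70 A8.
In big-endian order the high byte comes first in memory.
So the memory order matches the most-significant-first order: 70 A8.

70 A8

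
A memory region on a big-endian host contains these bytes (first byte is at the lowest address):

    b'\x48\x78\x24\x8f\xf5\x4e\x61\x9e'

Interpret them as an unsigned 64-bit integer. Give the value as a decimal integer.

5221963968650568094

In big-endian order the high byte comes first in memory.
The bytes are already most-significant first: 0x4878248FF54E619E.
0x4878248FF54E619E = 5221963968650568094.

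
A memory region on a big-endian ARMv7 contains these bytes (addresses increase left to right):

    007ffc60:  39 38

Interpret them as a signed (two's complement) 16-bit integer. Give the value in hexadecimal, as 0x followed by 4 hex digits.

Big-endian stores the most-significant byte at the lowest address.
The bytes are already most-significant first: 0x3938.

0x3938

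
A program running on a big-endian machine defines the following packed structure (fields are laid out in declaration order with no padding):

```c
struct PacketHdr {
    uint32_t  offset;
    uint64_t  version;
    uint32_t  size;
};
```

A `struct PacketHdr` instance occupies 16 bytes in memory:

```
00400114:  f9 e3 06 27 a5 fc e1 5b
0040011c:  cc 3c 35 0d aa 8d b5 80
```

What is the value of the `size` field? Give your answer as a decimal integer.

2861413760

`size` follows `offset` (4 B), `version` (8 B), so it starts at offset 4 + 8 = 12 and occupies 4 bytes.
Bytes at offsets 12..15: AA 8D B5 80.
Big-endian: lowest address holds the most-significant byte.
The bytes are already most-significant first: 0xAA8DB580.
0xAA8DB580 = 2861413760.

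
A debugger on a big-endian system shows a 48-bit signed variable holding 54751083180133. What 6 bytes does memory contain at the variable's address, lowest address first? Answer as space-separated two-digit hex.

31 CB BA DD 30 65

54751083180133 in hexadecimal, padded to 48 bits, is 0x31CBBADD3065.
Split into bytes (most-significant first): 31 CB BA DD 30 65.
Big-endian stores the most-significant byte at the lowest address.
So the memory order matches the most-significant-first order: 31 CB BA DD 30 65.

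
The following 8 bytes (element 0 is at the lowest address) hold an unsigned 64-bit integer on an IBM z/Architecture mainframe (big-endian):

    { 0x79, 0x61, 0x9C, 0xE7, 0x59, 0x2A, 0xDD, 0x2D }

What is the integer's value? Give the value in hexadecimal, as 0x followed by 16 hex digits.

Big-endian: lowest address holds the most-significant byte.
The bytes are already most-significant first: 0x79619CE7592ADD2D.

0x79619CE7592ADD2D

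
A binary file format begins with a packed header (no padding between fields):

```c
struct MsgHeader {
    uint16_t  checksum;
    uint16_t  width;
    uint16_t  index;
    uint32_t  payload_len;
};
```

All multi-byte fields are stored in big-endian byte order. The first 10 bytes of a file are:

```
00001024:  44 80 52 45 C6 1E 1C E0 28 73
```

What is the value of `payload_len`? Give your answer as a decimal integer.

`payload_len` follows `checksum` (2 B), `width` (2 B), `index` (2 B), so it starts at offset 2 + 2 + 2 = 6 and occupies 4 bytes.
Bytes at offsets 6..9: 1C E0 28 73.
Big-endian: lowest address holds the most-significant byte.
The bytes are already most-significant first: 0x1CE02873.
0x1CE02873 = 484452467.

484452467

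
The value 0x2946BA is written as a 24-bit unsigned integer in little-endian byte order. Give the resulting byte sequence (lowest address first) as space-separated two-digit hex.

BA 46 29

Split into bytes (most-significant first): 29 46 BA.
In little-endian order the low byte comes first in memory.
So at ascending addresses the bytes are BA 46 29.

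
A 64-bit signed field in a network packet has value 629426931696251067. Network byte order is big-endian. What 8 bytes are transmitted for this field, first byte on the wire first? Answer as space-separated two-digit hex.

629426931696251067 in hexadecimal, padded to 64 bits, is 0x08BC2C75A3D1B0BB.
Split into bytes (most-significant first): 08 BC 2C 75 A3 D1 B0 BB.
In big-endian order the high byte comes first in memory.
So the memory order matches the most-significant-first order: 08 BC 2C 75 A3 D1 B0 BB.

08 BC 2C 75 A3 D1 B0 BB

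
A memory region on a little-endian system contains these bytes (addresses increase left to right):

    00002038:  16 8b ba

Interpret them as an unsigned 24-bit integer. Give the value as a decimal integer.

12225302

Little-endian stores the least-significant byte at the lowest address.
Reassemble most-significant byte first: BA 8B 16 → 0xBA8B16.
0xBA8B16 = 12225302.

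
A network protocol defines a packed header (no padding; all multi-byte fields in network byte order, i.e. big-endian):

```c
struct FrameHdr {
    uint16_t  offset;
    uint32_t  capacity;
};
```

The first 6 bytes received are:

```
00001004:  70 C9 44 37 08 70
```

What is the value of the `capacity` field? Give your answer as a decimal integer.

1144457328

`capacity` follows `offset` (2 bytes), so it starts at byte offset 2 and occupies 4 bytes.
Bytes at offsets 2..5: 44 37 08 70.
Big-endian stores the most-significant byte at the lowest address.
The bytes are already most-significant first: 0x44370870.
0x44370870 = 1144457328.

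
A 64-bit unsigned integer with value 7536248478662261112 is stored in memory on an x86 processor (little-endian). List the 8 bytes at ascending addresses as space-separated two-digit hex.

7536248478662261112 in hexadecimal, padded to 64 bits, is 0x6896221005BDF978.
Split into bytes (most-significant first): 68 96 22 10 05 BD F9 78.
Little-endian stores the least-significant byte at the lowest address.
So at ascending addresses the bytes are 78 F9 BD 05 10 22 96 68.

78 F9 BD 05 10 22 96 68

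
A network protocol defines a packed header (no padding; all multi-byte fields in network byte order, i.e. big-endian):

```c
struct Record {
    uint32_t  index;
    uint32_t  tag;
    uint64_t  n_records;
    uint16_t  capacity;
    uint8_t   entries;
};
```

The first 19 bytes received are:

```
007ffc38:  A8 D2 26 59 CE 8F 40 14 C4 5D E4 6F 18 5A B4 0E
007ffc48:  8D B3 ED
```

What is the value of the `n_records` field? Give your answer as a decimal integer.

`n_records` follows `index` (4 B), `tag` (4 B), so it starts at offset 4 + 4 = 8 and occupies 8 bytes.
Bytes at offsets 8..15: C4 5D E4 6F 18 5A B4 0E.
Big-endian stores the most-significant byte at the lowest address.
The bytes are already most-significant first: 0xC45DE46F185AB40E.
0xC45DE46F185AB40E = 14149716770069066766.

14149716770069066766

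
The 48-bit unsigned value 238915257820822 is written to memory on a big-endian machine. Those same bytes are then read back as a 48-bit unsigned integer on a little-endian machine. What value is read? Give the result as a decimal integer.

165914901957337

238915257820822 in 48-bit hexadecimal is 0xD94ACB12E696.
Stored big-endian, the bytes at ascending addresses are D9 4A CB 12 E6 96.
Read back as little-endian, the first byte is least significant, giving 0x96E612CB4AD9.
0x96E612CB4AD9 = 165914901957337.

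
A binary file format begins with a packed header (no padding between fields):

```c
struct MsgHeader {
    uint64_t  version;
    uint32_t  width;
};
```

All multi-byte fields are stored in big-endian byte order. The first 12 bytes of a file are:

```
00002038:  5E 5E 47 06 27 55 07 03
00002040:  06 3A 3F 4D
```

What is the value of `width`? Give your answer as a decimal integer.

`width` follows `version` (8 bytes), so it starts at byte offset 8 and occupies 4 bytes.
Bytes at offsets 8..11: 06 3A 3F 4D.
Big-endian: lowest address holds the most-significant byte.
The bytes are already most-significant first: 0x063A3F4D.
0x063A3F4D = 104480589.

104480589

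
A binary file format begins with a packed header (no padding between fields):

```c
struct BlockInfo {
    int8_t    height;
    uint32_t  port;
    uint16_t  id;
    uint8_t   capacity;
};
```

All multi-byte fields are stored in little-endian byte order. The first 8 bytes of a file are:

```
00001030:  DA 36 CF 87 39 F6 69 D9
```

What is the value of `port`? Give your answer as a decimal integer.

965201718

`port` follows `height` (1 byte), so it starts at byte offset 1 and occupies 4 bytes.
Bytes at offsets 1..4: 36 CF 87 39.
Little-endian: lowest address holds the least-significant byte.
Reassemble most-significant byte first: 39 87 CF 36 → 0x3987CF36.
0x3987CF36 = 965201718.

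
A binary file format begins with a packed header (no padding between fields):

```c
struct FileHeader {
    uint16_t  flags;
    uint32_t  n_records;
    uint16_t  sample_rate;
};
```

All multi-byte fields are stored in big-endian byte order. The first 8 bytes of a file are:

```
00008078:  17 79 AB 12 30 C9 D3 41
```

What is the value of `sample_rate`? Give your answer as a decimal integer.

54081

`sample_rate` follows `flags` (2 B), `n_records` (4 B), so it starts at offset 2 + 4 = 6 and occupies 2 bytes.
Bytes at offsets 6..7: D3 41.
Big-endian: lowest address holds the most-significant byte.
The bytes are already most-significant first: 0xD341.
0xD341 = 54081.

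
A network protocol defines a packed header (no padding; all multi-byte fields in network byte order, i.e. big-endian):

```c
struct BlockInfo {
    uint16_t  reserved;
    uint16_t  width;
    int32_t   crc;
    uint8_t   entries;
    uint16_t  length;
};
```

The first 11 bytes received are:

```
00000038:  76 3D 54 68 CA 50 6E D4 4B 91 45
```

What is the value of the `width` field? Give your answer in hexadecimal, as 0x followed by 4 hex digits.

0x5468

`width` follows `reserved` (2 bytes), so it starts at byte offset 2 and occupies 2 bytes.
Bytes at offsets 2..3: 54 68.
In big-endian order the high byte comes first in memory.
The bytes are already most-significant first: 0x5468.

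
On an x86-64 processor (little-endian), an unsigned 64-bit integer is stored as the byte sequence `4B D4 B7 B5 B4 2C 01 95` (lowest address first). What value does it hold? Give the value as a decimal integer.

10736912141282432075

Little-endian: lowest address holds the least-significant byte.
Reassemble most-significant byte first: 95 01 2C B4 B5 B7 D4 4B → 0x95012CB4B5B7D44B.
0x95012CB4B5B7D44B = 10736912141282432075.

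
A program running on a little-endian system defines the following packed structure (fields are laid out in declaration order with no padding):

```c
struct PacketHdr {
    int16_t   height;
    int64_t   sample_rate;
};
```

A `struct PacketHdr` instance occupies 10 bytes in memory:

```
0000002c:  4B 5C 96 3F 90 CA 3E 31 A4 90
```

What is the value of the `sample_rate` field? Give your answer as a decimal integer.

`sample_rate` follows `height` (2 bytes), so it starts at byte offset 2 and occupies 8 bytes.
Bytes at offsets 2..9: 96 3F 90 CA 3E 31 A4 90.
In little-endian order the low byte comes first in memory.
Reassemble most-significant byte first: 90 A4 31 3E CA 90 3F 96 → 0x90A4313ECA903F96.
Top bit is set, so as a signed 64-bit value this is 0x90A4313ECA903F96 − 2^64 = -8024234490311196778.

-8024234490311196778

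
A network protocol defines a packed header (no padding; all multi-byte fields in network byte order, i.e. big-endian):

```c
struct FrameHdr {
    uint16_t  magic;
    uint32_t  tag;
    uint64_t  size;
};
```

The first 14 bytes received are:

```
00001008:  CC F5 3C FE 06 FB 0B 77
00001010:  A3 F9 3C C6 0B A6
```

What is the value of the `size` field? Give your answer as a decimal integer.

`size` follows `magic` (2 B), `tag` (4 B), so it starts at offset 2 + 4 = 6 and occupies 8 bytes.
Bytes at offsets 6..13: 0B 77 A3 F9 3C C6 0B A6.
Big-endian stores the most-significant byte at the lowest address.
The bytes are already most-significant first: 0x0B77A3F93CC60BA6.
0x0B77A3F93CC60BA6 = 826309347507571622.

826309347507571622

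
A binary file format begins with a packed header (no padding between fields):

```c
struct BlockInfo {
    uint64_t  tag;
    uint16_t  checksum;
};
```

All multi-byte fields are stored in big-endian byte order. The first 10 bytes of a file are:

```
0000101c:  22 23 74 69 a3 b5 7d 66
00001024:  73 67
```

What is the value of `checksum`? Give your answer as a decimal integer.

29543

`checksum` follows `tag` (8 bytes), so it starts at byte offset 8 and occupies 2 bytes.
Bytes at offsets 8..9: 73 67.
Big-endian: lowest address holds the most-significant byte.
The bytes are already most-significant first: 0x7367.
0x7367 = 29543.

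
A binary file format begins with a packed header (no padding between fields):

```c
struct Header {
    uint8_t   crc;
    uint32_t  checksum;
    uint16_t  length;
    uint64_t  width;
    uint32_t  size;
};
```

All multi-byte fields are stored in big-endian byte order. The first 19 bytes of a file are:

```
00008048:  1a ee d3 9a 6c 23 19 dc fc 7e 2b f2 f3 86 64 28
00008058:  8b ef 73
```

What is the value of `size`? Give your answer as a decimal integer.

`size` follows `crc` (1 B), `checksum` (4 B), `length` (2 B), `width` (8 B), so it starts at offset 1 + 4 + 2 + 8 = 15 and occupies 4 bytes.
Bytes at offsets 15..18: 28 8B EF 73.
Big-endian: lowest address holds the most-significant byte.
The bytes are already most-significant first: 0x288BEF73.
0x288BEF73 = 680259443.

680259443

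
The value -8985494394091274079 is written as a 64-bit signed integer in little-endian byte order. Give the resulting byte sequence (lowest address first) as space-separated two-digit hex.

A1 00 ED AC 74 1C 4D 83

Two's complement of -8985494394091274079 in 64 bits: 8985494394091274079 = 0x7CB2E38B5312FF5F; invert → 0x834D1C74ACED00A0; add 1 → 0x834D1C74ACED00A1.
Split into bytes (most-significant first): 83 4D 1C 74 AC ED 00 A1.
Little-endian stores the least-significant byte at the lowest address.
So at ascending addresses the bytes are A1 00 ED AC 74 1C 4D 83.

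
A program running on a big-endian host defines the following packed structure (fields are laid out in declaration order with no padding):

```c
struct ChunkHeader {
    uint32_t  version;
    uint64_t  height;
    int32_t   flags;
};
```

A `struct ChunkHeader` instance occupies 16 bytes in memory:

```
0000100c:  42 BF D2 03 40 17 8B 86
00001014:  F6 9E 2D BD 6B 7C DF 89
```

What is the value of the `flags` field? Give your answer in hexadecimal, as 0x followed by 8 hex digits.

`flags` follows `version` (4 B), `height` (8 B), so it starts at offset 4 + 8 = 12 and occupies 4 bytes.
Bytes at offsets 12..15: 6B 7C DF 89.
Big-endian: lowest address holds the most-significant byte.
The bytes are already most-significant first: 0x6B7CDF89.

0x6B7CDF89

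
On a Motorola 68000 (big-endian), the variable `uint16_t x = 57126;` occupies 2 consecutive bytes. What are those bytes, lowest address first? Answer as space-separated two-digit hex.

57126 in hexadecimal, padded to 16 bits, is 0xDF26.
Split into bytes (most-significant first): DF 26.
Big-endian: lowest address holds the most-significant byte.
So the memory order matches the most-significant-first order: DF 26.

DF 26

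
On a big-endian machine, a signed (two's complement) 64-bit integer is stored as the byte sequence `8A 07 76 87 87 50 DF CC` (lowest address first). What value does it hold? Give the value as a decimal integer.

-8500695447175634996

In big-endian order the high byte comes first in memory.
The bytes are already most-significant first: 0x8A0776878750DFCC.
Top bit is set, so as a signed 64-bit value this is 0x8A0776878750DFCC − 2^64 = -8500695447175634996.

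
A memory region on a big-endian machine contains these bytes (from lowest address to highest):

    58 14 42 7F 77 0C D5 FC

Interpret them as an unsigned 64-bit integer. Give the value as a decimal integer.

6346770890097481212

Big-endian stores the most-significant byte at the lowest address.
The bytes are already most-significant first: 0x5814427F770CD5FC.
0x5814427F770CD5FC = 6346770890097481212.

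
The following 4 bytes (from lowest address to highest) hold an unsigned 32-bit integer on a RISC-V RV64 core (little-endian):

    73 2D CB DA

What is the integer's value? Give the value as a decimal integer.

Little-endian: lowest address holds the least-significant byte.
Reassemble most-significant byte first: DA CB 2D 73 → 0xDACB2D73.
0xDACB2D73 = 3670748531.

3670748531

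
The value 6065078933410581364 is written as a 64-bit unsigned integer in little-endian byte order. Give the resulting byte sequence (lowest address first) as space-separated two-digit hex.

74 8B A4 E0 27 7D 2B 54

6065078933410581364 in hexadecimal, padded to 64 bits, is 0x542B7D27E0A48B74.
Split into bytes (most-significant first): 54 2B 7D 27 E0 A4 8B 74.
Little-endian: lowest address holds the least-significant byte.
So at ascending addresses the bytes are 74 8B A4 E0 27 7D 2B 54.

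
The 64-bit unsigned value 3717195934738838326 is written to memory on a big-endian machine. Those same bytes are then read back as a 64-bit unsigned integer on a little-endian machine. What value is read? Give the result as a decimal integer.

3717195934738838326 in 64-bit hexadecimal is 0x3396220212A27336.
Stored big-endian, the bytes at ascending addresses are 33 96 22 02 12 A2 73 36.
Read back as little-endian, the first byte is least significant, giving 0x3673A21202229633.
0x3673A21202229633 = 3923657898598766131.

3923657898598766131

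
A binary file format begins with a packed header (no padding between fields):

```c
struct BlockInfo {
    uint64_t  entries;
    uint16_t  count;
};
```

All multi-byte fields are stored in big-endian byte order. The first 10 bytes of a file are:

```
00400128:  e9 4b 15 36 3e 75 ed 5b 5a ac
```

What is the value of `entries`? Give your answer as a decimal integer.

16810553356810841435

`entries` is the first field, at byte offset 0, occupying 8 bytes.
Bytes at offsets 0..7: E9 4B 15 36 3E 75 ED 5B.
Big-endian: lowest address holds the most-significant byte.
The bytes are already most-significant first: 0xE94B15363E75ED5B.
0xE94B15363E75ED5B = 16810553356810841435.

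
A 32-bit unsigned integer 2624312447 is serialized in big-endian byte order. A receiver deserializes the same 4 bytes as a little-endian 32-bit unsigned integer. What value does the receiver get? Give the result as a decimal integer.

2144627612

2624312447 in 32-bit hexadecimal is 0x9C6BD47F.
Stored big-endian, the bytes at ascending addresses are 9C 6B D4 7F.
Read back as little-endian, the first byte is least significant, giving 0x7FD46B9C.
0x7FD46B9C = 2144627612.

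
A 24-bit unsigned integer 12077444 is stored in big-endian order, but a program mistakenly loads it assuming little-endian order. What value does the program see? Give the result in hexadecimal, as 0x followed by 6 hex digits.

12077444 in 24-bit hexadecimal is 0xB84984.
Stored big-endian, the bytes at ascending addresses are B8 49 84.
Read back as little-endian, the first byte is least significant, giving 0x8449B8.

0x8449B8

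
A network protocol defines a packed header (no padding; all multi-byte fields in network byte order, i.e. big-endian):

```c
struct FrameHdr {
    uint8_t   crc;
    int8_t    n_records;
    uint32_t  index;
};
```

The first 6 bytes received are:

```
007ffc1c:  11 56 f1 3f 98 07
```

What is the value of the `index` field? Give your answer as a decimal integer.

`index` follows `crc` (1 B), `n_records` (1 B), so it starts at offset 1 + 1 = 2 and occupies 4 bytes.
Bytes at offsets 2..5: F1 3F 98 07.
Big-endian: lowest address holds the most-significant byte.
The bytes are already most-significant first: 0xF13F9807.
0xF13F9807 = 4047476743.

4047476743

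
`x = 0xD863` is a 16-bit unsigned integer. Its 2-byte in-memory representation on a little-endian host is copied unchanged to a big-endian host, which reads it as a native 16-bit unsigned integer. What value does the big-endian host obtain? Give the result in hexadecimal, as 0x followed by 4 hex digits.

0x63D8

Stored little-endian, the bytes at ascending addresses are 63 D8.
Read back as big-endian, the last byte is least significant, giving 0x63D8.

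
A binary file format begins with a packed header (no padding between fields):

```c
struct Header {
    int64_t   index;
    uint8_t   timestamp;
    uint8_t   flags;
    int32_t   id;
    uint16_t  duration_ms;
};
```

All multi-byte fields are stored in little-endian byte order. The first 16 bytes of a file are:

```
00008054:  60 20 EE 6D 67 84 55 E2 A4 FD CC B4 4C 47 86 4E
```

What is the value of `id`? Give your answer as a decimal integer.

1196209356

`id` follows `index` (8 B), `timestamp` (1 B), `flags` (1 B), so it starts at offset 8 + 1 + 1 = 10 and occupies 4 bytes.
Bytes at offsets 10..13: CC B4 4C 47.
Little-endian stores the least-significant byte at the lowest address.
Reassemble most-significant byte first: 47 4C B4 CC → 0x474CB4CC.
0x474CB4CC = 1196209356.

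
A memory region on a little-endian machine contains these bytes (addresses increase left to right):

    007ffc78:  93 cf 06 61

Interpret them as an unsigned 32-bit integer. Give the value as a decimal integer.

In little-endian order the low byte comes first in memory.
Reassemble most-significant byte first: 61 06 CF 93 → 0x6106CF93.
0x6106CF93 = 1627836307.

1627836307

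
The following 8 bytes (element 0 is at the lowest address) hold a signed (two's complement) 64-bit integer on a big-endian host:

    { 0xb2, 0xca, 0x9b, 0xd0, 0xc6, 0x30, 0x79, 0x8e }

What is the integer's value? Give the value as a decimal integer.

Big-endian stores the most-significant byte at the lowest address.
The bytes are already most-significant first: 0xB2CA9BD0C630798E.
Top bit is set, so as a signed 64-bit value this is 0xB2CA9BD0C630798E − 2^64 = -5563463068682258034.

-5563463068682258034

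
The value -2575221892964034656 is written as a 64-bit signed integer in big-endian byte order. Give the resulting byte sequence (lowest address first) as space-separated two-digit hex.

DC 42 F9 55 1C 11 D7 A0

Two's complement of -2575221892964034656 in 64 bits: 2575221892964034656 = 0x23BD06AAE3EE2860; invert → 0xDC42F9551C11D79F; add 1 → 0xDC42F9551C11D7A0.
Split into bytes (most-significant first): DC 42 F9 55 1C 11 D7 A0.
In big-endian order the high byte comes first in memory.
So the memory order matches the most-significant-first order: DC 42 F9 55 1C 11 D7 A0.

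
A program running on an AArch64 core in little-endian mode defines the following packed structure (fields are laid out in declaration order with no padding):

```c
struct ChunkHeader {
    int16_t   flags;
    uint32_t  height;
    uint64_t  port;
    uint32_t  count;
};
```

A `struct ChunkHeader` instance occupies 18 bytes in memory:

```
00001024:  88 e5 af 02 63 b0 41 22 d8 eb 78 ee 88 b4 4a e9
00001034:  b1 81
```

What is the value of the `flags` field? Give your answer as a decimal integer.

-6776

`flags` is the first field, at byte offset 0, occupying 2 bytes.
Bytes at offsets 0..1: 88 E5.
In little-endian order the low byte comes first in memory.
Reassemble most-significant byte first: E5 88 → 0xE588.
Top bit is set, so as a signed 16-bit value this is 0xE588 − 2^16 = -6776.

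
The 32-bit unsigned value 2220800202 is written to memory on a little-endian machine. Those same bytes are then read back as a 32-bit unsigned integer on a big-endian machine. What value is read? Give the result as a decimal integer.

3401080452

2220800202 in 32-bit hexadecimal is 0x845EB8CA.
Stored little-endian, the bytes at ascending addresses are CA B8 5E 84.
Read back as big-endian, the last byte is least significant, giving 0xCAB85E84.
0xCAB85E84 = 3401080452.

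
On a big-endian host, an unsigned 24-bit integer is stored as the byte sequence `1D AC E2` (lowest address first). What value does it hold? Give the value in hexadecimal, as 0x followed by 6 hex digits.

Big-endian stores the most-significant byte at the lowest address.
The bytes are already most-significant first: 0x1DACE2.

0x1DACE2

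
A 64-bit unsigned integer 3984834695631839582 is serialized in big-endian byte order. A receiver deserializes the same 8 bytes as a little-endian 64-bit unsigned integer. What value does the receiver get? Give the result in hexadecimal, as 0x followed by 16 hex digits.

0x5EA1C9090BFA4C37

3984834695631839582 in 64-bit hexadecimal is 0x374CFA0B09C9A15E.
Stored big-endian, the bytes at ascending addresses are 37 4C FA 0B 09 C9 A1 5E.
Read back as little-endian, the first byte is least significant, giving 0x5EA1C9090BFA4C37.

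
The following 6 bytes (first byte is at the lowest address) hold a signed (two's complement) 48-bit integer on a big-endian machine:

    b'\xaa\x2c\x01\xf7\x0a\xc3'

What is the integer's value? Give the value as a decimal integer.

-94368988460349

In big-endian order the high byte comes first in memory.
The bytes are already most-significant first: 0xAA2C01F70AC3.
Top bit is set, so as a signed 48-bit value this is 0xAA2C01F70AC3 − 2^48 = -94368988460349.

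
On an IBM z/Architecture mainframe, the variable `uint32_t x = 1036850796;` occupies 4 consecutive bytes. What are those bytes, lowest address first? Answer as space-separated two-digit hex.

1036850796 in hexadecimal, padded to 32 bits, is 0x3DCD166C.
Split into bytes (most-significant first): 3D CD 16 6C.
Big-endian: lowest address holds the most-significant byte.
So the memory order matches the most-significant-first order: 3D CD 16 6C.

3D CD 16 6C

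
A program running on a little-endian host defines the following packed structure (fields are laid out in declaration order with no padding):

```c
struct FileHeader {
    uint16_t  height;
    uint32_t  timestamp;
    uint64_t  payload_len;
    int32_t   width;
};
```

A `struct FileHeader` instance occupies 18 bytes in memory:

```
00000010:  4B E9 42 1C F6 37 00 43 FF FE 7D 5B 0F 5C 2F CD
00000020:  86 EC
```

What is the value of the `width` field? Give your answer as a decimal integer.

`width` follows `height` (2 B), `timestamp` (4 B), `payload_len` (8 B), so it starts at offset 2 + 4 + 8 = 14 and occupies 4 bytes.
Bytes at offsets 14..17: 2F CD 86 EC.
In little-endian order the low byte comes first in memory.
Reassemble most-significant byte first: EC 86 CD 2F → 0xEC86CD2F.
Top bit is set, so as a signed 32-bit value this is 0xEC86CD2F − 2^32 = -326709969.

-326709969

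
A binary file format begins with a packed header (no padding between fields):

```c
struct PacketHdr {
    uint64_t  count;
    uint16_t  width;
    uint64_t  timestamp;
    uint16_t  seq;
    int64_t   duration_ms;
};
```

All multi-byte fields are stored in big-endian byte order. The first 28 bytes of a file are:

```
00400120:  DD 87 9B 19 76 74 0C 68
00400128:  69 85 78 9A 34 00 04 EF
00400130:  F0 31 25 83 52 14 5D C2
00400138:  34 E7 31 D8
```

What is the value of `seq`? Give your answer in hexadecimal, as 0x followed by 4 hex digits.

`seq` follows `count` (8 B), `width` (2 B), `timestamp` (8 B), so it starts at offset 8 + 2 + 8 = 18 and occupies 2 bytes.
Bytes at offsets 18..19: 25 83.
In big-endian order the high byte comes first in memory.
The bytes are already most-significant first: 0x2583.

0x2583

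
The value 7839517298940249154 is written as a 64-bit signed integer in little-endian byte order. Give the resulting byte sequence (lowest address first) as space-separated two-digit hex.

7839517298940249154 in hexadecimal, padded to 64 bits, is 0x6CCB8F72A5DD0442.
Split into bytes (most-significant first): 6C CB 8F 72 A5 DD 04 42.
Little-endian: lowest address holds the least-significant byte.
So at ascending addresses the bytes are 42 04 DD A5 72 8F CB 6C.

42 04 DD A5 72 8F CB 6C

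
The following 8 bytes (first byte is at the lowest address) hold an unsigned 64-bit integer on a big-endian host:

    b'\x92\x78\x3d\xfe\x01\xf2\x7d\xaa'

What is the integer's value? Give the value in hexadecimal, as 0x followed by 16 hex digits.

0x92783DFE01F27DAA

Big-endian stores the most-significant byte at the lowest address.
The bytes are already most-significant first: 0x92783DFE01F27DAA.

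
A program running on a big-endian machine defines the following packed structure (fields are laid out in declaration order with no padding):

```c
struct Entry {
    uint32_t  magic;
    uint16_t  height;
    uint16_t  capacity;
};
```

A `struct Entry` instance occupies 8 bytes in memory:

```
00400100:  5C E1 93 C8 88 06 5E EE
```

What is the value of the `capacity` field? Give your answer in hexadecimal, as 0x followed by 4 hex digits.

`capacity` follows `magic` (4 B), `height` (2 B), so it starts at offset 4 + 2 = 6 and occupies 2 bytes.
Bytes at offsets 6..7: 5E EE.
Big-endian: lowest address holds the most-significant byte.
The bytes are already most-significant first: 0x5EEE.

0x5EEE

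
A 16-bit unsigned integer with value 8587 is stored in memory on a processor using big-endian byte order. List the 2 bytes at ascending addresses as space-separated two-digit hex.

8587 in hexadecimal, padded to 16 bits, is 0x218B.
Split into bytes (most-significant first): 21 8B.
In big-endian order the high byte comes first in memory.
So the memory order matches the most-significant-first order: 21 8B.

21 8B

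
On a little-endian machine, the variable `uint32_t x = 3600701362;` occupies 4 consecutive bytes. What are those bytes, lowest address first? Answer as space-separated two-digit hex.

3600701362 in hexadecimal, padded to 32 bits, is 0xD69E57B2.
Split into bytes (most-significant first): D6 9E 57 B2.
In little-endian order the low byte comes first in memory.
So at ascending addresses the bytes are B2 57 9E D6.

B2 57 9E D6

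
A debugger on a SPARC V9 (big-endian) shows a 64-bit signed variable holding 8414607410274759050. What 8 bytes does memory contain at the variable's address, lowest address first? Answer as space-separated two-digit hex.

74 C6 B0 DB 6D CB F1 8A

8414607410274759050 in hexadecimal, padded to 64 bits, is 0x74C6B0DB6DCBF18A.
Split into bytes (most-significant first): 74 C6 B0 DB 6D CB F1 8A.
In big-endian order the high byte comes first in memory.
So the memory order matches the most-significant-first order: 74 C6 B0 DB 6D CB F1 8A.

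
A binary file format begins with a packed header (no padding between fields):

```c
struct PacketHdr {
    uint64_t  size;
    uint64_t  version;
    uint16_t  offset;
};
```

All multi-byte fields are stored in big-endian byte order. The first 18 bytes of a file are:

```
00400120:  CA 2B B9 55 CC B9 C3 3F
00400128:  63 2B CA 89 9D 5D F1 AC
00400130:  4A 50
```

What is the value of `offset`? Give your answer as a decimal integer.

19024

`offset` follows `size` (8 B), `version` (8 B), so it starts at offset 8 + 8 = 16 and occupies 2 bytes.
Bytes at offsets 16..17: 4A 50.
In big-endian order the high byte comes first in memory.
The bytes are already most-significant first: 0x4A50.
0x4A50 = 19024.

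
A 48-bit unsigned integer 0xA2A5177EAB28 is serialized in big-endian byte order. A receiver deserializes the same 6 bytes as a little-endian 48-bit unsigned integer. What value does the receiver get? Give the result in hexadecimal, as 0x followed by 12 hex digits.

0x28AB7E17A5A2

Stored big-endian, the bytes at ascending addresses are A2 A5 17 7E AB 28.
Read back as little-endian, the first byte is least significant, giving 0x28AB7E17A5A2.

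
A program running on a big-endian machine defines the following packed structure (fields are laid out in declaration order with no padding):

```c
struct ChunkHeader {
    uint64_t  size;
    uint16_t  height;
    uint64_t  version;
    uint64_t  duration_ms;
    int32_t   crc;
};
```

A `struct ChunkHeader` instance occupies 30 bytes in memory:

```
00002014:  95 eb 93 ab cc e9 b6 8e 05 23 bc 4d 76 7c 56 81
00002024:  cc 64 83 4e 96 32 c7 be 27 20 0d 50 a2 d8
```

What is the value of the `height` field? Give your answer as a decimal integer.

`height` follows `size` (8 bytes), so it starts at byte offset 8 and occupies 2 bytes.
Bytes at offsets 8..9: 05 23.
Big-endian stores the most-significant byte at the lowest address.
The bytes are already most-significant first: 0x0523.
0x0523 = 1315.

1315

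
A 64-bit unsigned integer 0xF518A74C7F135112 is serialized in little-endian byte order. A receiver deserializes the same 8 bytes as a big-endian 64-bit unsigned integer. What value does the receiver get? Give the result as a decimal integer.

Stored little-endian, the bytes at ascending addresses are 12 51 13 7F 4C A7 18 F5.
Read back as big-endian, the last byte is least significant, giving 0x1251137F4CA718F5.
0x1251137F4CA718F5 = 1319857603264059637.

1319857603264059637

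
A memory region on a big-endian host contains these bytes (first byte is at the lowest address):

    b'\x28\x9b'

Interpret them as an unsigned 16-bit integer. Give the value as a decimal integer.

10395

Big-endian: lowest address holds the most-significant byte.
The bytes are already most-significant first: 0x289B.
0x289B = 10395.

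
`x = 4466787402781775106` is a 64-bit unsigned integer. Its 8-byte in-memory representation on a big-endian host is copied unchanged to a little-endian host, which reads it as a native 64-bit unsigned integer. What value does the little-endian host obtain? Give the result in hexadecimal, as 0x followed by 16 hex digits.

4466787402781775106 in 64-bit hexadecimal is 0x3DFD377A0DFF5502.
Stored big-endian, the bytes at ascending addresses are 3D FD 37 7A 0D FF 55 02.
Read back as little-endian, the first byte is least significant, giving 0x0255FF0D7A37FD3D.

0x0255FF0D7A37FD3D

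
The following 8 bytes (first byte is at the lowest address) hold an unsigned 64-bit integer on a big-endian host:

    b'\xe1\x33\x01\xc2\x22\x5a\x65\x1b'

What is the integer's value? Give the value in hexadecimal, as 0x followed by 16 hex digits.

0xE13301C2225A651B

Big-endian stores the most-significant byte at the lowest address.
The bytes are already most-significant first: 0xE13301C2225A651B.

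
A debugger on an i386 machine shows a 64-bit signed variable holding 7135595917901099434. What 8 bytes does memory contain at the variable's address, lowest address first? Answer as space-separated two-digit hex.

AA F1 38 6B AE BA 06 63

7135595917901099434 in hexadecimal, padded to 64 bits, is 0x6306BAAE6B38F1AA.
Split into bytes (most-significant first): 63 06 BA AE 6B 38 F1 AA.
Little-endian: lowest address holds the least-significant byte.
So at ascending addresses the bytes are AA F1 38 6B AE BA 06 63.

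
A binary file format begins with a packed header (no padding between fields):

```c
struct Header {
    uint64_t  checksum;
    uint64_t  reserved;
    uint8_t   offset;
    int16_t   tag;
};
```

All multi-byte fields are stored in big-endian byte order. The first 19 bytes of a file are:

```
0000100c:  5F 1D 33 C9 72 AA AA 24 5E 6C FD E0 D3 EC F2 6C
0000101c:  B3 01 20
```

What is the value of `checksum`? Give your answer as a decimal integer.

6853691148232993316

`checksum` is the first field, at byte offset 0, occupying 8 bytes.
Bytes at offsets 0..7: 5F 1D 33 C9 72 AA AA 24.
Big-endian stores the most-significant byte at the lowest address.
The bytes are already most-significant first: 0x5F1D33C972AAAA24.
0x5F1D33C972AAAA24 = 6853691148232993316.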